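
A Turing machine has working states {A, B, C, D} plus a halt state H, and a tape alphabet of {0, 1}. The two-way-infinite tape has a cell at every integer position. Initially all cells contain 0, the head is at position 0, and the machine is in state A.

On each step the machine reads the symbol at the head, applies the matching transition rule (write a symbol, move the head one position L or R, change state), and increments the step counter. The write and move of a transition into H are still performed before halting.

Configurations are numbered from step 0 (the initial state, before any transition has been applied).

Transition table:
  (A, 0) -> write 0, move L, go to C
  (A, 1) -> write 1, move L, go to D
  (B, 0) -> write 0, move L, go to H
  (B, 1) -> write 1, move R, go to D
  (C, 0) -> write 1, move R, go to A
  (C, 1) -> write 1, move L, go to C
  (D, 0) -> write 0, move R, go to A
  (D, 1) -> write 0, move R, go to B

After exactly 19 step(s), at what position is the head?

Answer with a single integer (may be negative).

Answer: 1

Derivation:
Step 1: in state A at pos 0, read 0 -> (A,0)->write 0,move L,goto C. Now: state=C, head=-1, tape[-2..1]=0000 (head:  ^)
Step 2: in state C at pos -1, read 0 -> (C,0)->write 1,move R,goto A. Now: state=A, head=0, tape[-2..1]=0100 (head:   ^)
Step 3: in state A at pos 0, read 0 -> (A,0)->write 0,move L,goto C. Now: state=C, head=-1, tape[-2..1]=0100 (head:  ^)
Step 4: in state C at pos -1, read 1 -> (C,1)->write 1,move L,goto C. Now: state=C, head=-2, tape[-3..1]=00100 (head:  ^)
Step 5: in state C at pos -2, read 0 -> (C,0)->write 1,move R,goto A. Now: state=A, head=-1, tape[-3..1]=01100 (head:   ^)
Step 6: in state A at pos -1, read 1 -> (A,1)->write 1,move L,goto D. Now: state=D, head=-2, tape[-3..1]=01100 (head:  ^)
Step 7: in state D at pos -2, read 1 -> (D,1)->write 0,move R,goto B. Now: state=B, head=-1, tape[-3..1]=00100 (head:   ^)
Step 8: in state B at pos -1, read 1 -> (B,1)->write 1,move R,goto D. Now: state=D, head=0, tape[-3..1]=00100 (head:    ^)
Step 9: in state D at pos 0, read 0 -> (D,0)->write 0,move R,goto A. Now: state=A, head=1, tape[-3..2]=001000 (head:     ^)
Step 10: in state A at pos 1, read 0 -> (A,0)->write 0,move L,goto C. Now: state=C, head=0, tape[-3..2]=001000 (head:    ^)
Step 11: in state C at pos 0, read 0 -> (C,0)->write 1,move R,goto A. Now: state=A, head=1, tape[-3..2]=001100 (head:     ^)
Step 12: in state A at pos 1, read 0 -> (A,0)->write 0,move L,goto C. Now: state=C, head=0, tape[-3..2]=001100 (head:    ^)
Step 13: in state C at pos 0, read 1 -> (C,1)->write 1,move L,goto C. Now: state=C, head=-1, tape[-3..2]=001100 (head:   ^)
Step 14: in state C at pos -1, read 1 -> (C,1)->write 1,move L,goto C. Now: state=C, head=-2, tape[-3..2]=001100 (head:  ^)
Step 15: in state C at pos -2, read 0 -> (C,0)->write 1,move R,goto A. Now: state=A, head=-1, tape[-3..2]=011100 (head:   ^)
Step 16: in state A at pos -1, read 1 -> (A,1)->write 1,move L,goto D. Now: state=D, head=-2, tape[-3..2]=011100 (head:  ^)
Step 17: in state D at pos -2, read 1 -> (D,1)->write 0,move R,goto B. Now: state=B, head=-1, tape[-3..2]=001100 (head:   ^)
Step 18: in state B at pos -1, read 1 -> (B,1)->write 1,move R,goto D. Now: state=D, head=0, tape[-3..2]=001100 (head:    ^)
Step 19: in state D at pos 0, read 1 -> (D,1)->write 0,move R,goto B. Now: state=B, head=1, tape[-3..2]=001000 (head:     ^)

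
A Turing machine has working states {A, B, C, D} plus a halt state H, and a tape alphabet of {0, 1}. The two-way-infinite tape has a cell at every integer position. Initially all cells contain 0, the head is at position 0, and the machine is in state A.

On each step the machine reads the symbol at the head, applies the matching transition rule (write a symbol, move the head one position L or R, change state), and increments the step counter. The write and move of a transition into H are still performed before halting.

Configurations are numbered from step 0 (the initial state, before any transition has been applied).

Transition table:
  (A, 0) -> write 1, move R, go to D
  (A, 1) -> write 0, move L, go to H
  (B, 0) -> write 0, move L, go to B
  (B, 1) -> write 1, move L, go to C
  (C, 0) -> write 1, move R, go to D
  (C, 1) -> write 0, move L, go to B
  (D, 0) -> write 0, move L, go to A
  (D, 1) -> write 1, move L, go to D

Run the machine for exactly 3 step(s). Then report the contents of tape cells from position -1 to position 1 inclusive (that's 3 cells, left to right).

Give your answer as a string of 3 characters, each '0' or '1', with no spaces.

Answer: 000

Derivation:
Step 1: in state A at pos 0, read 0 -> (A,0)->write 1,move R,goto D. Now: state=D, head=1, tape[-1..2]=0100 (head:   ^)
Step 2: in state D at pos 1, read 0 -> (D,0)->write 0,move L,goto A. Now: state=A, head=0, tape[-1..2]=0100 (head:  ^)
Step 3: in state A at pos 0, read 1 -> (A,1)->write 0,move L,goto H. Now: state=H, head=-1, tape[-2..2]=00000 (head:  ^)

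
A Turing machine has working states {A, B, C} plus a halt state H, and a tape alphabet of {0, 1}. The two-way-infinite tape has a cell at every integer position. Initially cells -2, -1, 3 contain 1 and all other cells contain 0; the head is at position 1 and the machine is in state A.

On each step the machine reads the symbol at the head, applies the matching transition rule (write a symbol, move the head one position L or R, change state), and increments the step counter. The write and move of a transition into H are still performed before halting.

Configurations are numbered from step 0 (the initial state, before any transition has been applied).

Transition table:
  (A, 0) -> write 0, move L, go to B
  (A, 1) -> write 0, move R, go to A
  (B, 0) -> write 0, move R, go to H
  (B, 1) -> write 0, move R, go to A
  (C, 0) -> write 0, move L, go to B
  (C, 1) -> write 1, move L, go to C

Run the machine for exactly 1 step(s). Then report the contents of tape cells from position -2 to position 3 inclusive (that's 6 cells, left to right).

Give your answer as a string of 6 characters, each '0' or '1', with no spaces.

Step 1: in state A at pos 1, read 0 -> (A,0)->write 0,move L,goto B. Now: state=B, head=0, tape[-3..4]=01100010 (head:    ^)

Answer: 110001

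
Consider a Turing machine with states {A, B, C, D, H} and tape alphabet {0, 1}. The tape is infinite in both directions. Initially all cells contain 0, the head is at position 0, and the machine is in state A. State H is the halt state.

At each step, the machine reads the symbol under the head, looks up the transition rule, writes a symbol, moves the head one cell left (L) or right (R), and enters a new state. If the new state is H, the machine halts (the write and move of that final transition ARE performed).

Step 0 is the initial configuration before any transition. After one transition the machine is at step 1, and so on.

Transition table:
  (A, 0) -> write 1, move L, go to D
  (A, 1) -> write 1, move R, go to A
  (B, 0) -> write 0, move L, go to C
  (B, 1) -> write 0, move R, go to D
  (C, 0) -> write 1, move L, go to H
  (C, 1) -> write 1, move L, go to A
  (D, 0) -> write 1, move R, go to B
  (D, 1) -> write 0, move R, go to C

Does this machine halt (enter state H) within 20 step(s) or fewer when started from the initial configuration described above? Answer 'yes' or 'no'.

Answer: yes

Derivation:
Step 1: in state A at pos 0, read 0 -> (A,0)->write 1,move L,goto D. Now: state=D, head=-1, tape[-2..1]=0010 (head:  ^)
Step 2: in state D at pos -1, read 0 -> (D,0)->write 1,move R,goto B. Now: state=B, head=0, tape[-2..1]=0110 (head:   ^)
Step 3: in state B at pos 0, read 1 -> (B,1)->write 0,move R,goto D. Now: state=D, head=1, tape[-2..2]=01000 (head:    ^)
Step 4: in state D at pos 1, read 0 -> (D,0)->write 1,move R,goto B. Now: state=B, head=2, tape[-2..3]=010100 (head:     ^)
Step 5: in state B at pos 2, read 0 -> (B,0)->write 0,move L,goto C. Now: state=C, head=1, tape[-2..3]=010100 (head:    ^)
Step 6: in state C at pos 1, read 1 -> (C,1)->write 1,move L,goto A. Now: state=A, head=0, tape[-2..3]=010100 (head:   ^)
Step 7: in state A at pos 0, read 0 -> (A,0)->write 1,move L,goto D. Now: state=D, head=-1, tape[-2..3]=011100 (head:  ^)
Step 8: in state D at pos -1, read 1 -> (D,1)->write 0,move R,goto C. Now: state=C, head=0, tape[-2..3]=001100 (head:   ^)
Step 9: in state C at pos 0, read 1 -> (C,1)->write 1,move L,goto A. Now: state=A, head=-1, tape[-2..3]=001100 (head:  ^)
Step 10: in state A at pos -1, read 0 -> (A,0)->write 1,move L,goto D. Now: state=D, head=-2, tape[-3..3]=0011100 (head:  ^)
Step 11: in state D at pos -2, read 0 -> (D,0)->write 1,move R,goto B. Now: state=B, head=-1, tape[-3..3]=0111100 (head:   ^)
Step 12: in state B at pos -1, read 1 -> (B,1)->write 0,move R,goto D. Now: state=D, head=0, tape[-3..3]=0101100 (head:    ^)
Step 13: in state D at pos 0, read 1 -> (D,1)->write 0,move R,goto C. Now: state=C, head=1, tape[-3..3]=0100100 (head:     ^)
Step 14: in state C at pos 1, read 1 -> (C,1)->write 1,move L,goto A. Now: state=A, head=0, tape[-3..3]=0100100 (head:    ^)
Step 15: in state A at pos 0, read 0 -> (A,0)->write 1,move L,goto D. Now: state=D, head=-1, tape[-3..3]=0101100 (head:   ^)
Step 16: in state D at pos -1, read 0 -> (D,0)->write 1,move R,goto B. Now: state=B, head=0, tape[-3..3]=0111100 (head:    ^)
Step 17: in state B at pos 0, read 1 -> (B,1)->write 0,move R,goto D. Now: state=D, head=1, tape[-3..3]=0110100 (head:     ^)
Step 18: in state D at pos 1, read 1 -> (D,1)->write 0,move R,goto C. Now: state=C, head=2, tape[-3..3]=0110000 (head:      ^)
Step 19: in state C at pos 2, read 0 -> (C,0)->write 1,move L,goto H. Now: state=H, head=1, tape[-3..3]=0110010 (head:     ^)
State H reached at step 19; 19 <= 20 -> yes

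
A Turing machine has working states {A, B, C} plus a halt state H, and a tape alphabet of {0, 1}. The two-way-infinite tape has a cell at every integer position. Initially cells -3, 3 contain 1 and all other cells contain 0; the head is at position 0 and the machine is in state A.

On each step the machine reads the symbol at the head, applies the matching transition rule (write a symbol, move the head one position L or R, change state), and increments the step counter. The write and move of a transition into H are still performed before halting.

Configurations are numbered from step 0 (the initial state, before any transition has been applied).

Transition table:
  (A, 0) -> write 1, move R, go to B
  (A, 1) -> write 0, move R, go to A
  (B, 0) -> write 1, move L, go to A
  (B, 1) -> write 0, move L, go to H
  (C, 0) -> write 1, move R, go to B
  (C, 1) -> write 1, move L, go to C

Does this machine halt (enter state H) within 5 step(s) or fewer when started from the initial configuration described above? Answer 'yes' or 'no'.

Step 1: in state A at pos 0, read 0 -> (A,0)->write 1,move R,goto B. Now: state=B, head=1, tape[-4..4]=010010010 (head:      ^)
Step 2: in state B at pos 1, read 0 -> (B,0)->write 1,move L,goto A. Now: state=A, head=0, tape[-4..4]=010011010 (head:     ^)
Step 3: in state A at pos 0, read 1 -> (A,1)->write 0,move R,goto A. Now: state=A, head=1, tape[-4..4]=010001010 (head:      ^)
Step 4: in state A at pos 1, read 1 -> (A,1)->write 0,move R,goto A. Now: state=A, head=2, tape[-4..4]=010000010 (head:       ^)
Step 5: in state A at pos 2, read 0 -> (A,0)->write 1,move R,goto B. Now: state=B, head=3, tape[-4..4]=010000110 (head:        ^)
After 5 step(s): state = B (not H) -> not halted within 5 -> no

Answer: no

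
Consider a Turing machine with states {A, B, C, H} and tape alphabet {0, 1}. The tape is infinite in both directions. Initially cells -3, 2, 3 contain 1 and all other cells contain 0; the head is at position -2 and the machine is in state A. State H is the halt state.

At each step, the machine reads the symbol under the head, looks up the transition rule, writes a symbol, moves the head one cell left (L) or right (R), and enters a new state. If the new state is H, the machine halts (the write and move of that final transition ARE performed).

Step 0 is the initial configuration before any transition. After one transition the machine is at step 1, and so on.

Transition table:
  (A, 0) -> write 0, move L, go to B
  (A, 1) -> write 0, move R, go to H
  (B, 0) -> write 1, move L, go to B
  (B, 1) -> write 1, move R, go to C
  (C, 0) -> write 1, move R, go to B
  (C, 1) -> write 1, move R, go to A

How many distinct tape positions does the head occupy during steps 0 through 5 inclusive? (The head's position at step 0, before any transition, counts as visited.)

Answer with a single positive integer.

Answer: 3

Derivation:
Step 1: in state A at pos -2, read 0 -> (A,0)->write 0,move L,goto B. Now: state=B, head=-3, tape[-4..4]=010000110 (head:  ^)
Step 2: in state B at pos -3, read 1 -> (B,1)->write 1,move R,goto C. Now: state=C, head=-2, tape[-4..4]=010000110 (head:   ^)
Step 3: in state C at pos -2, read 0 -> (C,0)->write 1,move R,goto B. Now: state=B, head=-1, tape[-4..4]=011000110 (head:    ^)
Step 4: in state B at pos -1, read 0 -> (B,0)->write 1,move L,goto B. Now: state=B, head=-2, tape[-4..4]=011100110 (head:   ^)
Step 5: in state B at pos -2, read 1 -> (B,1)->write 1,move R,goto C. Now: state=C, head=-1, tape[-4..4]=011100110 (head:    ^)
Head positions at steps 0..5: starting at -2, distinct positions visited = {-3, -2, -1} -> 3 position(s)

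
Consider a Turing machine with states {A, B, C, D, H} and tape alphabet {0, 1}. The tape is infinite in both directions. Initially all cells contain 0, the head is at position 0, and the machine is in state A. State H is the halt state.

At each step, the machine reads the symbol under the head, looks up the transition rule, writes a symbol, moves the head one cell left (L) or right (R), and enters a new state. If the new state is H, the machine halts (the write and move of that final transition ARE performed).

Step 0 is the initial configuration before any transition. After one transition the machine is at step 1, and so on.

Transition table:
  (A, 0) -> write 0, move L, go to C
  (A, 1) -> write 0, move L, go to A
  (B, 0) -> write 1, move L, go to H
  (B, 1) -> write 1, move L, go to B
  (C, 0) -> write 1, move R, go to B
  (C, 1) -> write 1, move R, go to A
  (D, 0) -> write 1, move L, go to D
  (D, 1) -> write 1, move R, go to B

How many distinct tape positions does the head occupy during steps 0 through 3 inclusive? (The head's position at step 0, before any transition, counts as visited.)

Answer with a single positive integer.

Step 1: in state A at pos 0, read 0 -> (A,0)->write 0,move L,goto C. Now: state=C, head=-1, tape[-2..1]=0000 (head:  ^)
Step 2: in state C at pos -1, read 0 -> (C,0)->write 1,move R,goto B. Now: state=B, head=0, tape[-2..1]=0100 (head:   ^)
Step 3: in state B at pos 0, read 0 -> (B,0)->write 1,move L,goto H. Now: state=H, head=-1, tape[-2..1]=0110 (head:  ^)
Head positions at steps 0..3: starting at 0, distinct positions visited = {-1, 0} -> 2 position(s)

Answer: 2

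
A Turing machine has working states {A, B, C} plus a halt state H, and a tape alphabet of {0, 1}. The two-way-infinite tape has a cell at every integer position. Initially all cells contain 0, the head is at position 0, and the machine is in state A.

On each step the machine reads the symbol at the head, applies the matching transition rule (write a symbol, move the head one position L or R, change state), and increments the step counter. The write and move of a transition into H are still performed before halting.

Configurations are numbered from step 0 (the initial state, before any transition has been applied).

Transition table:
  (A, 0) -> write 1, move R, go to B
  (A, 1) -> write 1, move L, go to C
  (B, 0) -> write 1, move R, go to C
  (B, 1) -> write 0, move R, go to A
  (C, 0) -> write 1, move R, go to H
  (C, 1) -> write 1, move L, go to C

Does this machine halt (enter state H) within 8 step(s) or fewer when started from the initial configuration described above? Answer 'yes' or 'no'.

Step 1: in state A at pos 0, read 0 -> (A,0)->write 1,move R,goto B. Now: state=B, head=1, tape[-1..2]=0100 (head:   ^)
Step 2: in state B at pos 1, read 0 -> (B,0)->write 1,move R,goto C. Now: state=C, head=2, tape[-1..3]=01100 (head:    ^)
Step 3: in state C at pos 2, read 0 -> (C,0)->write 1,move R,goto H. Now: state=H, head=3, tape[-1..4]=011100 (head:     ^)
State H reached at step 3; 3 <= 8 -> yes

Answer: yes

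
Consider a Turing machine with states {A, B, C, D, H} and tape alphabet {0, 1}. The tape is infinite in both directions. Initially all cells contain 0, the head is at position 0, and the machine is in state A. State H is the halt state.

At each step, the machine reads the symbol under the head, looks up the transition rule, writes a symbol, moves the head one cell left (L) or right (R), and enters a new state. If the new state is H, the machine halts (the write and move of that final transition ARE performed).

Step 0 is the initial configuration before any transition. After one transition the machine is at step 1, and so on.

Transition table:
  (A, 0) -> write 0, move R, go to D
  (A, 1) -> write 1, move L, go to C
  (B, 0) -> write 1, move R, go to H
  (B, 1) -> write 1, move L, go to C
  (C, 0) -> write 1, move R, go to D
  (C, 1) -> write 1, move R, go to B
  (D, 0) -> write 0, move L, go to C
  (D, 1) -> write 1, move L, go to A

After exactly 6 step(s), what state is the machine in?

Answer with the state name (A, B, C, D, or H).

Step 1: in state A at pos 0, read 0 -> (A,0)->write 0,move R,goto D. Now: state=D, head=1, tape[-1..2]=0000 (head:   ^)
Step 2: in state D at pos 1, read 0 -> (D,0)->write 0,move L,goto C. Now: state=C, head=0, tape[-1..2]=0000 (head:  ^)
Step 3: in state C at pos 0, read 0 -> (C,0)->write 1,move R,goto D. Now: state=D, head=1, tape[-1..2]=0100 (head:   ^)
Step 4: in state D at pos 1, read 0 -> (D,0)->write 0,move L,goto C. Now: state=C, head=0, tape[-1..2]=0100 (head:  ^)
Step 5: in state C at pos 0, read 1 -> (C,1)->write 1,move R,goto B. Now: state=B, head=1, tape[-1..2]=0100 (head:   ^)
Step 6: in state B at pos 1, read 0 -> (B,0)->write 1,move R,goto H. Now: state=H, head=2, tape[-1..3]=01100 (head:    ^)

Answer: H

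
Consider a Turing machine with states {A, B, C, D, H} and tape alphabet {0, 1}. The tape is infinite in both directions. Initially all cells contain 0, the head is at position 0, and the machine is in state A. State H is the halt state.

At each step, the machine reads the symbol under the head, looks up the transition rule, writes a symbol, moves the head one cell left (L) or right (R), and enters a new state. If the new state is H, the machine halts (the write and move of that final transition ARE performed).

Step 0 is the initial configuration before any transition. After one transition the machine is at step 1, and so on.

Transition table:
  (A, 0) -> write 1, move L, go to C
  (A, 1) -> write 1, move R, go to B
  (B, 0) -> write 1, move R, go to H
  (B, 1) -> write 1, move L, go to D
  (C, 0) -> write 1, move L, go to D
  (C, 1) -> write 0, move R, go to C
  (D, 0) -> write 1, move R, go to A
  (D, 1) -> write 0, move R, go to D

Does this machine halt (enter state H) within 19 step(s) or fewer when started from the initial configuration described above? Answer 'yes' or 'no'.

Answer: yes

Derivation:
Step 1: in state A at pos 0, read 0 -> (A,0)->write 1,move L,goto C. Now: state=C, head=-1, tape[-2..1]=0010 (head:  ^)
Step 2: in state C at pos -1, read 0 -> (C,0)->write 1,move L,goto D. Now: state=D, head=-2, tape[-3..1]=00110 (head:  ^)
Step 3: in state D at pos -2, read 0 -> (D,0)->write 1,move R,goto A. Now: state=A, head=-1, tape[-3..1]=01110 (head:   ^)
Step 4: in state A at pos -1, read 1 -> (A,1)->write 1,move R,goto B. Now: state=B, head=0, tape[-3..1]=01110 (head:    ^)
Step 5: in state B at pos 0, read 1 -> (B,1)->write 1,move L,goto D. Now: state=D, head=-1, tape[-3..1]=01110 (head:   ^)
Step 6: in state D at pos -1, read 1 -> (D,1)->write 0,move R,goto D. Now: state=D, head=0, tape[-3..1]=01010 (head:    ^)
Step 7: in state D at pos 0, read 1 -> (D,1)->write 0,move R,goto D. Now: state=D, head=1, tape[-3..2]=010000 (head:     ^)
Step 8: in state D at pos 1, read 0 -> (D,0)->write 1,move R,goto A. Now: state=A, head=2, tape[-3..3]=0100100 (head:      ^)
Step 9: in state A at pos 2, read 0 -> (A,0)->write 1,move L,goto C. Now: state=C, head=1, tape[-3..3]=0100110 (head:     ^)
Step 10: in state C at pos 1, read 1 -> (C,1)->write 0,move R,goto C. Now: state=C, head=2, tape[-3..3]=0100010 (head:      ^)
Step 11: in state C at pos 2, read 1 -> (C,1)->write 0,move R,goto C. Now: state=C, head=3, tape[-3..4]=01000000 (head:       ^)
Step 12: in state C at pos 3, read 0 -> (C,0)->write 1,move L,goto D. Now: state=D, head=2, tape[-3..4]=01000010 (head:      ^)
Step 13: in state D at pos 2, read 0 -> (D,0)->write 1,move R,goto A. Now: state=A, head=3, tape[-3..4]=01000110 (head:       ^)
Step 14: in state A at pos 3, read 1 -> (A,1)->write 1,move R,goto B. Now: state=B, head=4, tape[-3..5]=010001100 (head:        ^)
Step 15: in state B at pos 4, read 0 -> (B,0)->write 1,move R,goto H. Now: state=H, head=5, tape[-3..6]=0100011100 (head:         ^)
State H reached at step 15; 15 <= 19 -> yes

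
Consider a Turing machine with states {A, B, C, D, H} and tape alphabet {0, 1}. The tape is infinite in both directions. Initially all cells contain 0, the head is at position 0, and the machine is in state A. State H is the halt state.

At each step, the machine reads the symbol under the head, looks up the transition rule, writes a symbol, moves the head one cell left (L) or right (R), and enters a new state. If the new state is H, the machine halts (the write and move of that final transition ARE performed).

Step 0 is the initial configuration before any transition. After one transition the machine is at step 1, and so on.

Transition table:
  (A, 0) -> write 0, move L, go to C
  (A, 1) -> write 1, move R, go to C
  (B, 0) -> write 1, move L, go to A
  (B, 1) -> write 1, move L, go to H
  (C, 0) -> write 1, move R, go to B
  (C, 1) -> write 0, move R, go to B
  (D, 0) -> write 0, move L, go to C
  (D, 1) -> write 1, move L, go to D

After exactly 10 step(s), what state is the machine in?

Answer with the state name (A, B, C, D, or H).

Step 1: in state A at pos 0, read 0 -> (A,0)->write 0,move L,goto C. Now: state=C, head=-1, tape[-2..1]=0000 (head:  ^)
Step 2: in state C at pos -1, read 0 -> (C,0)->write 1,move R,goto B. Now: state=B, head=0, tape[-2..1]=0100 (head:   ^)
Step 3: in state B at pos 0, read 0 -> (B,0)->write 1,move L,goto A. Now: state=A, head=-1, tape[-2..1]=0110 (head:  ^)
Step 4: in state A at pos -1, read 1 -> (A,1)->write 1,move R,goto C. Now: state=C, head=0, tape[-2..1]=0110 (head:   ^)
Step 5: in state C at pos 0, read 1 -> (C,1)->write 0,move R,goto B. Now: state=B, head=1, tape[-2..2]=01000 (head:    ^)
Step 6: in state B at pos 1, read 0 -> (B,0)->write 1,move L,goto A. Now: state=A, head=0, tape[-2..2]=01010 (head:   ^)
Step 7: in state A at pos 0, read 0 -> (A,0)->write 0,move L,goto C. Now: state=C, head=-1, tape[-2..2]=01010 (head:  ^)
Step 8: in state C at pos -1, read 1 -> (C,1)->write 0,move R,goto B. Now: state=B, head=0, tape[-2..2]=00010 (head:   ^)
Step 9: in state B at pos 0, read 0 -> (B,0)->write 1,move L,goto A. Now: state=A, head=-1, tape[-2..2]=00110 (head:  ^)
Step 10: in state A at pos -1, read 0 -> (A,0)->write 0,move L,goto C. Now: state=C, head=-2, tape[-3..2]=000110 (head:  ^)

Answer: C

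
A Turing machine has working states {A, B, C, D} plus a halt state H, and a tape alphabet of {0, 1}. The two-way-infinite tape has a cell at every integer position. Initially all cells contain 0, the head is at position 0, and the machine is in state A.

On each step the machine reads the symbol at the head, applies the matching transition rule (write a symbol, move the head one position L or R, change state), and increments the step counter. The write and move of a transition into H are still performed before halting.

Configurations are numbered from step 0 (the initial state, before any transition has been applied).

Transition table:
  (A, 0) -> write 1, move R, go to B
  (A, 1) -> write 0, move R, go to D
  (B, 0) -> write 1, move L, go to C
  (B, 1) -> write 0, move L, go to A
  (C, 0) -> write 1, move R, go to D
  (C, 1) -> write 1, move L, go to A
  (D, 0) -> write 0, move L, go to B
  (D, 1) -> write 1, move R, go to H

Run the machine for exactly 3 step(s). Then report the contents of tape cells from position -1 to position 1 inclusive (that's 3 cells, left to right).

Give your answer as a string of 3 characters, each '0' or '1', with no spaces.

Step 1: in state A at pos 0, read 0 -> (A,0)->write 1,move R,goto B. Now: state=B, head=1, tape[-1..2]=0100 (head:   ^)
Step 2: in state B at pos 1, read 0 -> (B,0)->write 1,move L,goto C. Now: state=C, head=0, tape[-1..2]=0110 (head:  ^)
Step 3: in state C at pos 0, read 1 -> (C,1)->write 1,move L,goto A. Now: state=A, head=-1, tape[-2..2]=00110 (head:  ^)

Answer: 011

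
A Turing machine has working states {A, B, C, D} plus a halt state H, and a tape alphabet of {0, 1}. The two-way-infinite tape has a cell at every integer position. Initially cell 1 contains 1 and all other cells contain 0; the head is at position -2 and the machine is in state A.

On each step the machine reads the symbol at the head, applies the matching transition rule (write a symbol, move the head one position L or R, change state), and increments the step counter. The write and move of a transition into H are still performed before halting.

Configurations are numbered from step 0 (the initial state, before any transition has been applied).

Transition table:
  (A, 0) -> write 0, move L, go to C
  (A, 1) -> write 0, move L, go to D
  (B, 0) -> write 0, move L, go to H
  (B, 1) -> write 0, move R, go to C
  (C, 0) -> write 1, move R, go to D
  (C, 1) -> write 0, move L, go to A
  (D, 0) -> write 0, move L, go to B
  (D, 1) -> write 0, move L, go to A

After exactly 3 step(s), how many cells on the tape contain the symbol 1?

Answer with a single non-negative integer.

Answer: 2

Derivation:
Step 1: in state A at pos -2, read 0 -> (A,0)->write 0,move L,goto C. Now: state=C, head=-3, tape[-4..2]=0000010 (head:  ^)
Step 2: in state C at pos -3, read 0 -> (C,0)->write 1,move R,goto D. Now: state=D, head=-2, tape[-4..2]=0100010 (head:   ^)
Step 3: in state D at pos -2, read 0 -> (D,0)->write 0,move L,goto B. Now: state=B, head=-3, tape[-4..2]=0100010 (head:  ^)
Cells containing 1 after step 3: {-3, 1} -> 2 cell(s)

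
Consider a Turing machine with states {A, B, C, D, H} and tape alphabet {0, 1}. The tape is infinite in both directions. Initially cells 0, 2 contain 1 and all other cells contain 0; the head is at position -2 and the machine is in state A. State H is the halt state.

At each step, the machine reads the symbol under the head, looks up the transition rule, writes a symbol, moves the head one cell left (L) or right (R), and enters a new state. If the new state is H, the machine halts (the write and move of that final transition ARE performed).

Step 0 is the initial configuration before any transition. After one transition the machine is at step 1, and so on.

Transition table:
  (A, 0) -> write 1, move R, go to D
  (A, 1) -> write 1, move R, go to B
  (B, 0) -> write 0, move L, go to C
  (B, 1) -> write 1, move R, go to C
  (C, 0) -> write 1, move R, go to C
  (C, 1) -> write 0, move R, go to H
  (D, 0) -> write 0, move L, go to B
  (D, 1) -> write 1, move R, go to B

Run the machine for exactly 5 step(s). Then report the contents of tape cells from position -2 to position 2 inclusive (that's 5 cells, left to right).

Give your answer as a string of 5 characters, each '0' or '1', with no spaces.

Step 1: in state A at pos -2, read 0 -> (A,0)->write 1,move R,goto D. Now: state=D, head=-1, tape[-3..3]=0101010 (head:   ^)
Step 2: in state D at pos -1, read 0 -> (D,0)->write 0,move L,goto B. Now: state=B, head=-2, tape[-3..3]=0101010 (head:  ^)
Step 3: in state B at pos -2, read 1 -> (B,1)->write 1,move R,goto C. Now: state=C, head=-1, tape[-3..3]=0101010 (head:   ^)
Step 4: in state C at pos -1, read 0 -> (C,0)->write 1,move R,goto C. Now: state=C, head=0, tape[-3..3]=0111010 (head:    ^)
Step 5: in state C at pos 0, read 1 -> (C,1)->write 0,move R,goto H. Now: state=H, head=1, tape[-3..3]=0110010 (head:     ^)

Answer: 11001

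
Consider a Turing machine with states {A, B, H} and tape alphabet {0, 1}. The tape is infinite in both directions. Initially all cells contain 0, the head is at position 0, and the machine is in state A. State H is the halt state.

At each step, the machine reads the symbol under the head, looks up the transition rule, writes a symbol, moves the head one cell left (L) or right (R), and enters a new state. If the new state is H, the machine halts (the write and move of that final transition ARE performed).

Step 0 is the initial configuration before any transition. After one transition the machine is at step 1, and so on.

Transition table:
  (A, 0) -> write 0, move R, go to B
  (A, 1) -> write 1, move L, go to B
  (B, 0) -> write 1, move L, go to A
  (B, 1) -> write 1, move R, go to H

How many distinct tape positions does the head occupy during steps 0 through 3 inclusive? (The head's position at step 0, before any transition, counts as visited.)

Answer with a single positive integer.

Step 1: in state A at pos 0, read 0 -> (A,0)->write 0,move R,goto B. Now: state=B, head=1, tape[-1..2]=0000 (head:   ^)
Step 2: in state B at pos 1, read 0 -> (B,0)->write 1,move L,goto A. Now: state=A, head=0, tape[-1..2]=0010 (head:  ^)
Step 3: in state A at pos 0, read 0 -> (A,0)->write 0,move R,goto B. Now: state=B, head=1, tape[-1..2]=0010 (head:   ^)
Head positions at steps 0..3: starting at 0, distinct positions visited = {0, 1} -> 2 position(s)

Answer: 2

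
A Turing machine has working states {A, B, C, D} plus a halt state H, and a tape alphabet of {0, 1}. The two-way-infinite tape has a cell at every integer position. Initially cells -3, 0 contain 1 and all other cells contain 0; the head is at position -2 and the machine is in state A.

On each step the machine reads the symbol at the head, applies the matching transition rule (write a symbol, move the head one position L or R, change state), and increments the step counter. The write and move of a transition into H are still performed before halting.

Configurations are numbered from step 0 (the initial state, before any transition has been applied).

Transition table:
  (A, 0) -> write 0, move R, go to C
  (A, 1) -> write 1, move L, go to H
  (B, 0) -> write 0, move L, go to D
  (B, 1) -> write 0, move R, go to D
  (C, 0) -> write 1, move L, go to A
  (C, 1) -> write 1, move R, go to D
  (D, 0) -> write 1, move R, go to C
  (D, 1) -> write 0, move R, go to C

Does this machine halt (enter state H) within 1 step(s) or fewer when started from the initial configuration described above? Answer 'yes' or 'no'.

Step 1: in state A at pos -2, read 0 -> (A,0)->write 0,move R,goto C. Now: state=C, head=-1, tape[-4..1]=010010 (head:    ^)
After 1 step(s): state = C (not H) -> not halted within 1 -> no

Answer: no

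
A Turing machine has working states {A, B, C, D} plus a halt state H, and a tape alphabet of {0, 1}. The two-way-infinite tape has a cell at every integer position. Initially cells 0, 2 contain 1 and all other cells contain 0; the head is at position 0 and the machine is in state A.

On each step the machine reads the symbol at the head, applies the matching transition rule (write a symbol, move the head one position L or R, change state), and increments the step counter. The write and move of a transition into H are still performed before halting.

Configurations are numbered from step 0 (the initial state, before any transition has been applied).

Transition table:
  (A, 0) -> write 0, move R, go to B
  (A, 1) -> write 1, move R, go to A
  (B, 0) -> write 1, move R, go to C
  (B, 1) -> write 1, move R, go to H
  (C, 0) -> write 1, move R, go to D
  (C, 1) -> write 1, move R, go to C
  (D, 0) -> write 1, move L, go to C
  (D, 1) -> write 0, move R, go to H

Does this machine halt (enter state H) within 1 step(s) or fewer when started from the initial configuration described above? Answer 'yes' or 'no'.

Step 1: in state A at pos 0, read 1 -> (A,1)->write 1,move R,goto A. Now: state=A, head=1, tape[-1..3]=01010 (head:   ^)
After 1 step(s): state = A (not H) -> not halted within 1 -> no

Answer: no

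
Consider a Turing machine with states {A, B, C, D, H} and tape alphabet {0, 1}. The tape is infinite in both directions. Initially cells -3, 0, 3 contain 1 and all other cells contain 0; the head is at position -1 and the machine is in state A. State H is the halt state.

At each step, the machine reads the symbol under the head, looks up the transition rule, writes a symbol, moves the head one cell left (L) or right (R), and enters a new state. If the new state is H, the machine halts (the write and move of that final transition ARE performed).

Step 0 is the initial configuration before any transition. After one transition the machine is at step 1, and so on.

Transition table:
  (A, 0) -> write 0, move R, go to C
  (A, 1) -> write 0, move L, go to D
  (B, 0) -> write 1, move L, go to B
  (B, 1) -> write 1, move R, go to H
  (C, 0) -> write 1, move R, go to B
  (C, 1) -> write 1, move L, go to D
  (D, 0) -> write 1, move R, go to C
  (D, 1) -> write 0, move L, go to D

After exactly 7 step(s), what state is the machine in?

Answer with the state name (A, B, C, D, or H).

Answer: B

Derivation:
Step 1: in state A at pos -1, read 0 -> (A,0)->write 0,move R,goto C. Now: state=C, head=0, tape[-4..4]=010010010 (head:     ^)
Step 2: in state C at pos 0, read 1 -> (C,1)->write 1,move L,goto D. Now: state=D, head=-1, tape[-4..4]=010010010 (head:    ^)
Step 3: in state D at pos -1, read 0 -> (D,0)->write 1,move R,goto C. Now: state=C, head=0, tape[-4..4]=010110010 (head:     ^)
Step 4: in state C at pos 0, read 1 -> (C,1)->write 1,move L,goto D. Now: state=D, head=-1, tape[-4..4]=010110010 (head:    ^)
Step 5: in state D at pos -1, read 1 -> (D,1)->write 0,move L,goto D. Now: state=D, head=-2, tape[-4..4]=010010010 (head:   ^)
Step 6: in state D at pos -2, read 0 -> (D,0)->write 1,move R,goto C. Now: state=C, head=-1, tape[-4..4]=011010010 (head:    ^)
Step 7: in state C at pos -1, read 0 -> (C,0)->write 1,move R,goto B. Now: state=B, head=0, tape[-4..4]=011110010 (head:     ^)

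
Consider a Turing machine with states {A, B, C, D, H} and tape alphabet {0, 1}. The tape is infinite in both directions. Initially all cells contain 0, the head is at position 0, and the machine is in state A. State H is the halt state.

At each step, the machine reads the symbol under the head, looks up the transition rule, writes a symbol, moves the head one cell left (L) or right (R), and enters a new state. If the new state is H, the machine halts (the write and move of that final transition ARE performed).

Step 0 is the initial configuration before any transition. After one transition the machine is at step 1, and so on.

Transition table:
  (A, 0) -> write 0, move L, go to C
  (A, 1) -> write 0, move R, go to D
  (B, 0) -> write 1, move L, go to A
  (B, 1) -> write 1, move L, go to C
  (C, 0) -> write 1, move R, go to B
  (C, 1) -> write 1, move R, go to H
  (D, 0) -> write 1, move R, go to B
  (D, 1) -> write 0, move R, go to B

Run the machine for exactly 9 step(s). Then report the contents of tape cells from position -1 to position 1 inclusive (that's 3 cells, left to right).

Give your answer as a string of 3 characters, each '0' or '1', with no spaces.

Step 1: in state A at pos 0, read 0 -> (A,0)->write 0,move L,goto C. Now: state=C, head=-1, tape[-2..1]=0000 (head:  ^)
Step 2: in state C at pos -1, read 0 -> (C,0)->write 1,move R,goto B. Now: state=B, head=0, tape[-2..1]=0100 (head:   ^)
Step 3: in state B at pos 0, read 0 -> (B,0)->write 1,move L,goto A. Now: state=A, head=-1, tape[-2..1]=0110 (head:  ^)
Step 4: in state A at pos -1, read 1 -> (A,1)->write 0,move R,goto D. Now: state=D, head=0, tape[-2..1]=0010 (head:   ^)
Step 5: in state D at pos 0, read 1 -> (D,1)->write 0,move R,goto B. Now: state=B, head=1, tape[-2..2]=00000 (head:    ^)
Step 6: in state B at pos 1, read 0 -> (B,0)->write 1,move L,goto A. Now: state=A, head=0, tape[-2..2]=00010 (head:   ^)
Step 7: in state A at pos 0, read 0 -> (A,0)->write 0,move L,goto C. Now: state=C, head=-1, tape[-2..2]=00010 (head:  ^)
Step 8: in state C at pos -1, read 0 -> (C,0)->write 1,move R,goto B. Now: state=B, head=0, tape[-2..2]=01010 (head:   ^)
Step 9: in state B at pos 0, read 0 -> (B,0)->write 1,move L,goto A. Now: state=A, head=-1, tape[-2..2]=01110 (head:  ^)

Answer: 111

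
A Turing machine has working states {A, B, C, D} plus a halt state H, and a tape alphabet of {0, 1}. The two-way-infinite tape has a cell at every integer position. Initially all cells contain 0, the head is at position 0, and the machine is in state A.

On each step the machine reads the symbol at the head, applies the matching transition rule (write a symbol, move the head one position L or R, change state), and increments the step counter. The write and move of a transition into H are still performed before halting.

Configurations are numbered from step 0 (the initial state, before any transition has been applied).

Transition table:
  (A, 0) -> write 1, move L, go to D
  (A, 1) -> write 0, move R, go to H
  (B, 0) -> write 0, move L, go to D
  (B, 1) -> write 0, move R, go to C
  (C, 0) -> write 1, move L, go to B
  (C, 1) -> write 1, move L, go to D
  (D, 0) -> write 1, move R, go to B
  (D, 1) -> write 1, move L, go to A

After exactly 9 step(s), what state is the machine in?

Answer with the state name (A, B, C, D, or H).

Answer: C

Derivation:
Step 1: in state A at pos 0, read 0 -> (A,0)->write 1,move L,goto D. Now: state=D, head=-1, tape[-2..1]=0010 (head:  ^)
Step 2: in state D at pos -1, read 0 -> (D,0)->write 1,move R,goto B. Now: state=B, head=0, tape[-2..1]=0110 (head:   ^)
Step 3: in state B at pos 0, read 1 -> (B,1)->write 0,move R,goto C. Now: state=C, head=1, tape[-2..2]=01000 (head:    ^)
Step 4: in state C at pos 1, read 0 -> (C,0)->write 1,move L,goto B. Now: state=B, head=0, tape[-2..2]=01010 (head:   ^)
Step 5: in state B at pos 0, read 0 -> (B,0)->write 0,move L,goto D. Now: state=D, head=-1, tape[-2..2]=01010 (head:  ^)
Step 6: in state D at pos -1, read 1 -> (D,1)->write 1,move L,goto A. Now: state=A, head=-2, tape[-3..2]=001010 (head:  ^)
Step 7: in state A at pos -2, read 0 -> (A,0)->write 1,move L,goto D. Now: state=D, head=-3, tape[-4..2]=0011010 (head:  ^)
Step 8: in state D at pos -3, read 0 -> (D,0)->write 1,move R,goto B. Now: state=B, head=-2, tape[-4..2]=0111010 (head:   ^)
Step 9: in state B at pos -2, read 1 -> (B,1)->write 0,move R,goto C. Now: state=C, head=-1, tape[-4..2]=0101010 (head:    ^)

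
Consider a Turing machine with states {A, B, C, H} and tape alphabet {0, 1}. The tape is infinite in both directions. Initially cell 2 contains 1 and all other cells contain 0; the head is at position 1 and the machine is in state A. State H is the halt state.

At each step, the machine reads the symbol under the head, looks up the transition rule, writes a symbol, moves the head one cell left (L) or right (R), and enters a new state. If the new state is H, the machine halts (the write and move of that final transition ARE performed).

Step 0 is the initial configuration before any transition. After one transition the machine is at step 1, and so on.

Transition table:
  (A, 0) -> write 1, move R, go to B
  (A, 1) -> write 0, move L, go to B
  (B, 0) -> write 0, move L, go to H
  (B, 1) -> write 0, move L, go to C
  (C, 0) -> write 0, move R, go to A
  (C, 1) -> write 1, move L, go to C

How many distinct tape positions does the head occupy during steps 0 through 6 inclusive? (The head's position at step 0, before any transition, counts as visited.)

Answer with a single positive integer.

Answer: 4

Derivation:
Step 1: in state A at pos 1, read 0 -> (A,0)->write 1,move R,goto B. Now: state=B, head=2, tape[0..3]=0110 (head:   ^)
Step 2: in state B at pos 2, read 1 -> (B,1)->write 0,move L,goto C. Now: state=C, head=1, tape[0..3]=0100 (head:  ^)
Step 3: in state C at pos 1, read 1 -> (C,1)->write 1,move L,goto C. Now: state=C, head=0, tape[-1..3]=00100 (head:  ^)
Step 4: in state C at pos 0, read 0 -> (C,0)->write 0,move R,goto A. Now: state=A, head=1, tape[-1..3]=00100 (head:   ^)
Step 5: in state A at pos 1, read 1 -> (A,1)->write 0,move L,goto B. Now: state=B, head=0, tape[-1..3]=00000 (head:  ^)
Step 6: in state B at pos 0, read 0 -> (B,0)->write 0,move L,goto H. Now: state=H, head=-1, tape[-2..3]=000000 (head:  ^)
Head positions at steps 0..6: starting at 1, distinct positions visited = {-1, 0, 1, 2} -> 4 position(s)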